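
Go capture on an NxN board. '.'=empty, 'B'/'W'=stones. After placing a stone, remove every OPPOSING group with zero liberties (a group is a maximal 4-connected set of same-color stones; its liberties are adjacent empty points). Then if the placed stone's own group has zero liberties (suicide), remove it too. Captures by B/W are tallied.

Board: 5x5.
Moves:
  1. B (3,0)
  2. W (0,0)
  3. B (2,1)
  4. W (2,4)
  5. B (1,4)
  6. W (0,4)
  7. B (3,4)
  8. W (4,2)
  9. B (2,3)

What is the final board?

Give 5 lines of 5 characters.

Answer: W...W
....B
.B.B.
B...B
..W..

Derivation:
Move 1: B@(3,0) -> caps B=0 W=0
Move 2: W@(0,0) -> caps B=0 W=0
Move 3: B@(2,1) -> caps B=0 W=0
Move 4: W@(2,4) -> caps B=0 W=0
Move 5: B@(1,4) -> caps B=0 W=0
Move 6: W@(0,4) -> caps B=0 W=0
Move 7: B@(3,4) -> caps B=0 W=0
Move 8: W@(4,2) -> caps B=0 W=0
Move 9: B@(2,3) -> caps B=1 W=0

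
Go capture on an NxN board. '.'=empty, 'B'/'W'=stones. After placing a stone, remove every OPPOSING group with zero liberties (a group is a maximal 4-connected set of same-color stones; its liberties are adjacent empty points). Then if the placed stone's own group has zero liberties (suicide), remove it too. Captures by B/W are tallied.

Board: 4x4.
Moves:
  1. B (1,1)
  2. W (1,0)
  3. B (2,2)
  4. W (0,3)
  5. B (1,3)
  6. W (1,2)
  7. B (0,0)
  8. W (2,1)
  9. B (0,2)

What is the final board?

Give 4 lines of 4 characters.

Answer: B.B.
WB.B
.WB.
....

Derivation:
Move 1: B@(1,1) -> caps B=0 W=0
Move 2: W@(1,0) -> caps B=0 W=0
Move 3: B@(2,2) -> caps B=0 W=0
Move 4: W@(0,3) -> caps B=0 W=0
Move 5: B@(1,3) -> caps B=0 W=0
Move 6: W@(1,2) -> caps B=0 W=0
Move 7: B@(0,0) -> caps B=0 W=0
Move 8: W@(2,1) -> caps B=0 W=0
Move 9: B@(0,2) -> caps B=2 W=0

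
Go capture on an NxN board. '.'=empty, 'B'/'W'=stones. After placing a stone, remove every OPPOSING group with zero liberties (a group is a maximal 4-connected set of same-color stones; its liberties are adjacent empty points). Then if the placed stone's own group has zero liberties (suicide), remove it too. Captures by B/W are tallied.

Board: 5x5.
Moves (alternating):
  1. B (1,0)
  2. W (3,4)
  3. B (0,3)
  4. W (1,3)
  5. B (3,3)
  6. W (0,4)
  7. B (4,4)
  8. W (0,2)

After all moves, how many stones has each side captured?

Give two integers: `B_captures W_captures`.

Move 1: B@(1,0) -> caps B=0 W=0
Move 2: W@(3,4) -> caps B=0 W=0
Move 3: B@(0,3) -> caps B=0 W=0
Move 4: W@(1,3) -> caps B=0 W=0
Move 5: B@(3,3) -> caps B=0 W=0
Move 6: W@(0,4) -> caps B=0 W=0
Move 7: B@(4,4) -> caps B=0 W=0
Move 8: W@(0,2) -> caps B=0 W=1

Answer: 0 1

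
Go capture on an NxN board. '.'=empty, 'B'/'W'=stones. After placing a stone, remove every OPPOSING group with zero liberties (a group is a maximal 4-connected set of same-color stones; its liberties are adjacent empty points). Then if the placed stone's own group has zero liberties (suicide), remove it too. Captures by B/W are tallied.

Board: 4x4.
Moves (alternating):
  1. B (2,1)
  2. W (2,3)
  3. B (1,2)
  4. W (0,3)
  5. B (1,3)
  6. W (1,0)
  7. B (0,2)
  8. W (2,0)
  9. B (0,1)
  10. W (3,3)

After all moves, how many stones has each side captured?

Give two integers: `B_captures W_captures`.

Move 1: B@(2,1) -> caps B=0 W=0
Move 2: W@(2,3) -> caps B=0 W=0
Move 3: B@(1,2) -> caps B=0 W=0
Move 4: W@(0,3) -> caps B=0 W=0
Move 5: B@(1,3) -> caps B=0 W=0
Move 6: W@(1,0) -> caps B=0 W=0
Move 7: B@(0,2) -> caps B=1 W=0
Move 8: W@(2,0) -> caps B=1 W=0
Move 9: B@(0,1) -> caps B=1 W=0
Move 10: W@(3,3) -> caps B=1 W=0

Answer: 1 0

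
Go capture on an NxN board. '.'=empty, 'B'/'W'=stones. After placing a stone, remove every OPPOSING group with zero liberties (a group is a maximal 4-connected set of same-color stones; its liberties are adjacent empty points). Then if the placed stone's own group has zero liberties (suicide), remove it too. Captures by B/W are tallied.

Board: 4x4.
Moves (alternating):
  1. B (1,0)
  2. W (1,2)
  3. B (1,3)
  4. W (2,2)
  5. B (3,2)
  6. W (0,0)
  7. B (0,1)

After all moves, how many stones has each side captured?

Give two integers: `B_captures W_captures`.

Answer: 1 0

Derivation:
Move 1: B@(1,0) -> caps B=0 W=0
Move 2: W@(1,2) -> caps B=0 W=0
Move 3: B@(1,3) -> caps B=0 W=0
Move 4: W@(2,2) -> caps B=0 W=0
Move 5: B@(3,2) -> caps B=0 W=0
Move 6: W@(0,0) -> caps B=0 W=0
Move 7: B@(0,1) -> caps B=1 W=0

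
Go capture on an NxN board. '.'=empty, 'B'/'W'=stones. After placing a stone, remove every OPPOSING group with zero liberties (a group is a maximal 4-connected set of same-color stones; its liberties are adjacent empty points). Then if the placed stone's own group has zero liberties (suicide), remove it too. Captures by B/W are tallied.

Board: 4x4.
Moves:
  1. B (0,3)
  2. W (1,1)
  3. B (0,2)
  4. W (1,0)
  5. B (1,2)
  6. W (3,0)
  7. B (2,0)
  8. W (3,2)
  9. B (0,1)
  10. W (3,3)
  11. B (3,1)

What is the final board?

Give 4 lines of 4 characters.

Move 1: B@(0,3) -> caps B=0 W=0
Move 2: W@(1,1) -> caps B=0 W=0
Move 3: B@(0,2) -> caps B=0 W=0
Move 4: W@(1,0) -> caps B=0 W=0
Move 5: B@(1,2) -> caps B=0 W=0
Move 6: W@(3,0) -> caps B=0 W=0
Move 7: B@(2,0) -> caps B=0 W=0
Move 8: W@(3,2) -> caps B=0 W=0
Move 9: B@(0,1) -> caps B=0 W=0
Move 10: W@(3,3) -> caps B=0 W=0
Move 11: B@(3,1) -> caps B=1 W=0

Answer: .BBB
WWB.
B...
.BWW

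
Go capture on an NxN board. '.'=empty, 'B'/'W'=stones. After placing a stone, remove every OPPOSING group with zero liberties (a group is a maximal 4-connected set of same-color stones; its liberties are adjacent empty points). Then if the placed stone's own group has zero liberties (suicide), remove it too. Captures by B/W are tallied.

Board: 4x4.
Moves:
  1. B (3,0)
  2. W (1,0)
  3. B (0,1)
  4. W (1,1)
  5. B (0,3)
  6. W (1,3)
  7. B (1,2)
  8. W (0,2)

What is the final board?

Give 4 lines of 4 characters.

Answer: .BW.
WWBW
....
B...

Derivation:
Move 1: B@(3,0) -> caps B=0 W=0
Move 2: W@(1,0) -> caps B=0 W=0
Move 3: B@(0,1) -> caps B=0 W=0
Move 4: W@(1,1) -> caps B=0 W=0
Move 5: B@(0,3) -> caps B=0 W=0
Move 6: W@(1,3) -> caps B=0 W=0
Move 7: B@(1,2) -> caps B=0 W=0
Move 8: W@(0,2) -> caps B=0 W=1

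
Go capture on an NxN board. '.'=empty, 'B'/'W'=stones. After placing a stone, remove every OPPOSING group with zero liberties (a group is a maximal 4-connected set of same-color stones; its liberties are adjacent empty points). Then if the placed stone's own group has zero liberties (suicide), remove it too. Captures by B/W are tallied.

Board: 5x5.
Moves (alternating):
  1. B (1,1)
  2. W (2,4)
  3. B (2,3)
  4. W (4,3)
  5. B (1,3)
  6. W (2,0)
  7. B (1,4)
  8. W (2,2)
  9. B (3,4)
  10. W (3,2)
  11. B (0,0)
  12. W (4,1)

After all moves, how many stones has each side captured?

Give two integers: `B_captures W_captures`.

Answer: 1 0

Derivation:
Move 1: B@(1,1) -> caps B=0 W=0
Move 2: W@(2,4) -> caps B=0 W=0
Move 3: B@(2,3) -> caps B=0 W=0
Move 4: W@(4,3) -> caps B=0 W=0
Move 5: B@(1,3) -> caps B=0 W=0
Move 6: W@(2,0) -> caps B=0 W=0
Move 7: B@(1,4) -> caps B=0 W=0
Move 8: W@(2,2) -> caps B=0 W=0
Move 9: B@(3,4) -> caps B=1 W=0
Move 10: W@(3,2) -> caps B=1 W=0
Move 11: B@(0,0) -> caps B=1 W=0
Move 12: W@(4,1) -> caps B=1 W=0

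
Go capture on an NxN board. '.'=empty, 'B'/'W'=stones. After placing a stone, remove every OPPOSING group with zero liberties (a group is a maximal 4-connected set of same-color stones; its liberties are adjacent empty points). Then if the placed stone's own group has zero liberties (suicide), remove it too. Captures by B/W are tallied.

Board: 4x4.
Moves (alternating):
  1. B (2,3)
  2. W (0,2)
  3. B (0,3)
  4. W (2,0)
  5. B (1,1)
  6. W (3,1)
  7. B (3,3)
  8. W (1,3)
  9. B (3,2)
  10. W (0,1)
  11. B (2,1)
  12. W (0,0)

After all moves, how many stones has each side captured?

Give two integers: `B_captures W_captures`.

Answer: 0 1

Derivation:
Move 1: B@(2,3) -> caps B=0 W=0
Move 2: W@(0,2) -> caps B=0 W=0
Move 3: B@(0,3) -> caps B=0 W=0
Move 4: W@(2,0) -> caps B=0 W=0
Move 5: B@(1,1) -> caps B=0 W=0
Move 6: W@(3,1) -> caps B=0 W=0
Move 7: B@(3,3) -> caps B=0 W=0
Move 8: W@(1,3) -> caps B=0 W=1
Move 9: B@(3,2) -> caps B=0 W=1
Move 10: W@(0,1) -> caps B=0 W=1
Move 11: B@(2,1) -> caps B=0 W=1
Move 12: W@(0,0) -> caps B=0 W=1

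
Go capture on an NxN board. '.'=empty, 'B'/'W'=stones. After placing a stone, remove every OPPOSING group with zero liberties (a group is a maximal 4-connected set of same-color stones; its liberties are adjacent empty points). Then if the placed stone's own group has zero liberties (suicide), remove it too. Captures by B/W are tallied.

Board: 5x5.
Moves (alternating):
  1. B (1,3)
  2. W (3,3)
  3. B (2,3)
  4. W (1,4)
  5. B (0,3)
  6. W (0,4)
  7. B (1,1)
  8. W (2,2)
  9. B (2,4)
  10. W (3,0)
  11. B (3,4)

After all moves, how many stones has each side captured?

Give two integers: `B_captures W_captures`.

Move 1: B@(1,3) -> caps B=0 W=0
Move 2: W@(3,3) -> caps B=0 W=0
Move 3: B@(2,3) -> caps B=0 W=0
Move 4: W@(1,4) -> caps B=0 W=0
Move 5: B@(0,3) -> caps B=0 W=0
Move 6: W@(0,4) -> caps B=0 W=0
Move 7: B@(1,1) -> caps B=0 W=0
Move 8: W@(2,2) -> caps B=0 W=0
Move 9: B@(2,4) -> caps B=2 W=0
Move 10: W@(3,0) -> caps B=2 W=0
Move 11: B@(3,4) -> caps B=2 W=0

Answer: 2 0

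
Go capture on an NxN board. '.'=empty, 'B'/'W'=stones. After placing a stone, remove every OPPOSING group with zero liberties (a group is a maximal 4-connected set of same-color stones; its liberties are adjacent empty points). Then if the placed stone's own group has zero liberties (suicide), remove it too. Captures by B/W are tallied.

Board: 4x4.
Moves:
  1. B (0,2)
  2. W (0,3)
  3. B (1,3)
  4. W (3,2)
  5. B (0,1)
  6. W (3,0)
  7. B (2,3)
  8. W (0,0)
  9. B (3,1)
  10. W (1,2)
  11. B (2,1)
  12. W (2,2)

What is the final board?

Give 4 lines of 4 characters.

Move 1: B@(0,2) -> caps B=0 W=0
Move 2: W@(0,3) -> caps B=0 W=0
Move 3: B@(1,3) -> caps B=1 W=0
Move 4: W@(3,2) -> caps B=1 W=0
Move 5: B@(0,1) -> caps B=1 W=0
Move 6: W@(3,0) -> caps B=1 W=0
Move 7: B@(2,3) -> caps B=1 W=0
Move 8: W@(0,0) -> caps B=1 W=0
Move 9: B@(3,1) -> caps B=1 W=0
Move 10: W@(1,2) -> caps B=1 W=0
Move 11: B@(2,1) -> caps B=1 W=0
Move 12: W@(2,2) -> caps B=1 W=0

Answer: WBB.
..WB
.BWB
WBW.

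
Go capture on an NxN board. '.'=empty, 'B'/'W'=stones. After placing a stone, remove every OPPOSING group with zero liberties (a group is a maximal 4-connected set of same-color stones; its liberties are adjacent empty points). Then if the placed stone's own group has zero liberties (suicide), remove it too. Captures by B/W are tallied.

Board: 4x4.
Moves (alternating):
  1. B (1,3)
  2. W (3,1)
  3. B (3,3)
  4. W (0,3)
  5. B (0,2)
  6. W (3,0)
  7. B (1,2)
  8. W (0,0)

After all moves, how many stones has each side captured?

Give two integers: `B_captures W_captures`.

Answer: 1 0

Derivation:
Move 1: B@(1,3) -> caps B=0 W=0
Move 2: W@(3,1) -> caps B=0 W=0
Move 3: B@(3,3) -> caps B=0 W=0
Move 4: W@(0,3) -> caps B=0 W=0
Move 5: B@(0,2) -> caps B=1 W=0
Move 6: W@(3,0) -> caps B=1 W=0
Move 7: B@(1,2) -> caps B=1 W=0
Move 8: W@(0,0) -> caps B=1 W=0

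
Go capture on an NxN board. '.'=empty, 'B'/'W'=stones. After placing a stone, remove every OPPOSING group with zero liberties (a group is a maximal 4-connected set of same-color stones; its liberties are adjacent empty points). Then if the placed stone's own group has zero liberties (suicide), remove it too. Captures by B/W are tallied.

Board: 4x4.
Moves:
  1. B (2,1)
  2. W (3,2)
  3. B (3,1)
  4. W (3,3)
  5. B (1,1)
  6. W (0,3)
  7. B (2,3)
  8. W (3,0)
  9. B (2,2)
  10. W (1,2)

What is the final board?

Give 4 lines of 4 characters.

Move 1: B@(2,1) -> caps B=0 W=0
Move 2: W@(3,2) -> caps B=0 W=0
Move 3: B@(3,1) -> caps B=0 W=0
Move 4: W@(3,3) -> caps B=0 W=0
Move 5: B@(1,1) -> caps B=0 W=0
Move 6: W@(0,3) -> caps B=0 W=0
Move 7: B@(2,3) -> caps B=0 W=0
Move 8: W@(3,0) -> caps B=0 W=0
Move 9: B@(2,2) -> caps B=2 W=0
Move 10: W@(1,2) -> caps B=2 W=0

Answer: ...W
.BW.
.BBB
WB..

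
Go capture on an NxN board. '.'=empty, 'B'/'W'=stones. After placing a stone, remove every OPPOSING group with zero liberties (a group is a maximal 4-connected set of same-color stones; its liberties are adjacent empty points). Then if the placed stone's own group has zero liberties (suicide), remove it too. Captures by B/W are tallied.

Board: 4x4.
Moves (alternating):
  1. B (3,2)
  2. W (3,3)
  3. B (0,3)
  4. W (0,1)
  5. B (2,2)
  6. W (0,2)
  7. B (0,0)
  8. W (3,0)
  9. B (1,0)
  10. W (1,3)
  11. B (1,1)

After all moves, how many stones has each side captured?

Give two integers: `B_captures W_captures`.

Answer: 0 1

Derivation:
Move 1: B@(3,2) -> caps B=0 W=0
Move 2: W@(3,3) -> caps B=0 W=0
Move 3: B@(0,3) -> caps B=0 W=0
Move 4: W@(0,1) -> caps B=0 W=0
Move 5: B@(2,2) -> caps B=0 W=0
Move 6: W@(0,2) -> caps B=0 W=0
Move 7: B@(0,0) -> caps B=0 W=0
Move 8: W@(3,0) -> caps B=0 W=0
Move 9: B@(1,0) -> caps B=0 W=0
Move 10: W@(1,3) -> caps B=0 W=1
Move 11: B@(1,1) -> caps B=0 W=1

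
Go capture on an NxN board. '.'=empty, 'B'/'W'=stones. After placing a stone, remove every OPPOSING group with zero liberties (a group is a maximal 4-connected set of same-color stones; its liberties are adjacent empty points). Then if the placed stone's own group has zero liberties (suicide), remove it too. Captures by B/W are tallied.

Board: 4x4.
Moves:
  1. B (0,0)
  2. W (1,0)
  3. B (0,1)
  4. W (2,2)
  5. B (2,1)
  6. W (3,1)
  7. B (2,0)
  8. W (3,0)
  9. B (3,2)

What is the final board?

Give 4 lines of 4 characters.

Answer: BB..
W...
BBW.
..B.

Derivation:
Move 1: B@(0,0) -> caps B=0 W=0
Move 2: W@(1,0) -> caps B=0 W=0
Move 3: B@(0,1) -> caps B=0 W=0
Move 4: W@(2,2) -> caps B=0 W=0
Move 5: B@(2,1) -> caps B=0 W=0
Move 6: W@(3,1) -> caps B=0 W=0
Move 7: B@(2,0) -> caps B=0 W=0
Move 8: W@(3,0) -> caps B=0 W=0
Move 9: B@(3,2) -> caps B=2 W=0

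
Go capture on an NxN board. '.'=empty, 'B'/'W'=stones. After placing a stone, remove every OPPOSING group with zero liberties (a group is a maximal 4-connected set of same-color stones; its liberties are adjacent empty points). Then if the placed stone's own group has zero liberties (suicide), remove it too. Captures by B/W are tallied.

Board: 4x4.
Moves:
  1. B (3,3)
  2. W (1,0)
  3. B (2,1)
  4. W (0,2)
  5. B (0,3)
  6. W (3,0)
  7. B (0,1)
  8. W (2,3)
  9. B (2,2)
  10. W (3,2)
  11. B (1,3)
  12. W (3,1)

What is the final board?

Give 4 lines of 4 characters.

Answer: .BWB
W..B
.BBW
WWW.

Derivation:
Move 1: B@(3,3) -> caps B=0 W=0
Move 2: W@(1,0) -> caps B=0 W=0
Move 3: B@(2,1) -> caps B=0 W=0
Move 4: W@(0,2) -> caps B=0 W=0
Move 5: B@(0,3) -> caps B=0 W=0
Move 6: W@(3,0) -> caps B=0 W=0
Move 7: B@(0,1) -> caps B=0 W=0
Move 8: W@(2,3) -> caps B=0 W=0
Move 9: B@(2,2) -> caps B=0 W=0
Move 10: W@(3,2) -> caps B=0 W=1
Move 11: B@(1,3) -> caps B=0 W=1
Move 12: W@(3,1) -> caps B=0 W=1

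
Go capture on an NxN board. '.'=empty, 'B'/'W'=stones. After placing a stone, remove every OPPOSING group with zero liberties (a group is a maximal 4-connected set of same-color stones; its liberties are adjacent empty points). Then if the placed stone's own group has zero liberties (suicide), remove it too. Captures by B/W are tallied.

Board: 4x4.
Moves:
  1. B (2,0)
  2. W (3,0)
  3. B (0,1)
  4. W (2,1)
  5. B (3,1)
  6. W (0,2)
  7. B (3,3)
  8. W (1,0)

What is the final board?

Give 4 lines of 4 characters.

Answer: .BW.
W...
BW..
.B.B

Derivation:
Move 1: B@(2,0) -> caps B=0 W=0
Move 2: W@(3,0) -> caps B=0 W=0
Move 3: B@(0,1) -> caps B=0 W=0
Move 4: W@(2,1) -> caps B=0 W=0
Move 5: B@(3,1) -> caps B=1 W=0
Move 6: W@(0,2) -> caps B=1 W=0
Move 7: B@(3,3) -> caps B=1 W=0
Move 8: W@(1,0) -> caps B=1 W=0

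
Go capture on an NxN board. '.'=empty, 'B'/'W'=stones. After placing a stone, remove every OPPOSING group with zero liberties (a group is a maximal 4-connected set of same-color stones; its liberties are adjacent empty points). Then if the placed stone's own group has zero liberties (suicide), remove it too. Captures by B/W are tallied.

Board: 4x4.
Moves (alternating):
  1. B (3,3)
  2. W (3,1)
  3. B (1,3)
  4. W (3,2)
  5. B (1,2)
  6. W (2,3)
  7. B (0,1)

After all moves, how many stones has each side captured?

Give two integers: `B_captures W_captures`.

Move 1: B@(3,3) -> caps B=0 W=0
Move 2: W@(3,1) -> caps B=0 W=0
Move 3: B@(1,3) -> caps B=0 W=0
Move 4: W@(3,2) -> caps B=0 W=0
Move 5: B@(1,2) -> caps B=0 W=0
Move 6: W@(2,3) -> caps B=0 W=1
Move 7: B@(0,1) -> caps B=0 W=1

Answer: 0 1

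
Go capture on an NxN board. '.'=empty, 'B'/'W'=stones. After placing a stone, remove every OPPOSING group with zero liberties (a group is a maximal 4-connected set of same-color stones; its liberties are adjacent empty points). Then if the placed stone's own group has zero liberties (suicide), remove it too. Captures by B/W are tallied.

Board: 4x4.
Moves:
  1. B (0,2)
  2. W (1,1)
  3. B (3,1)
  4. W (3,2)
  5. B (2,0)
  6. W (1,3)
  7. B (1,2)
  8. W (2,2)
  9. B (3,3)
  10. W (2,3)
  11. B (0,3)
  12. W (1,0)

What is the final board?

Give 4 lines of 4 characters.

Answer: ..BB
WWBW
B.WW
.BW.

Derivation:
Move 1: B@(0,2) -> caps B=0 W=0
Move 2: W@(1,1) -> caps B=0 W=0
Move 3: B@(3,1) -> caps B=0 W=0
Move 4: W@(3,2) -> caps B=0 W=0
Move 5: B@(2,0) -> caps B=0 W=0
Move 6: W@(1,3) -> caps B=0 W=0
Move 7: B@(1,2) -> caps B=0 W=0
Move 8: W@(2,2) -> caps B=0 W=0
Move 9: B@(3,3) -> caps B=0 W=0
Move 10: W@(2,3) -> caps B=0 W=1
Move 11: B@(0,3) -> caps B=0 W=1
Move 12: W@(1,0) -> caps B=0 W=1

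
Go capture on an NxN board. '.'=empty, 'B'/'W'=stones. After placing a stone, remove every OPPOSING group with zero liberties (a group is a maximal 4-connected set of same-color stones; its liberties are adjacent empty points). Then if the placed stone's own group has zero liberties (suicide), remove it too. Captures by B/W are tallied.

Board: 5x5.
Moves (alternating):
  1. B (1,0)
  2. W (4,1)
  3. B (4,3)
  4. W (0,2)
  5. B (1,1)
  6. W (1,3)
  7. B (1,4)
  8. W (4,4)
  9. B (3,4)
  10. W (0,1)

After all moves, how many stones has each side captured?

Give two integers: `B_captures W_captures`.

Answer: 1 0

Derivation:
Move 1: B@(1,0) -> caps B=0 W=0
Move 2: W@(4,1) -> caps B=0 W=0
Move 3: B@(4,3) -> caps B=0 W=0
Move 4: W@(0,2) -> caps B=0 W=0
Move 5: B@(1,1) -> caps B=0 W=0
Move 6: W@(1,3) -> caps B=0 W=0
Move 7: B@(1,4) -> caps B=0 W=0
Move 8: W@(4,4) -> caps B=0 W=0
Move 9: B@(3,4) -> caps B=1 W=0
Move 10: W@(0,1) -> caps B=1 W=0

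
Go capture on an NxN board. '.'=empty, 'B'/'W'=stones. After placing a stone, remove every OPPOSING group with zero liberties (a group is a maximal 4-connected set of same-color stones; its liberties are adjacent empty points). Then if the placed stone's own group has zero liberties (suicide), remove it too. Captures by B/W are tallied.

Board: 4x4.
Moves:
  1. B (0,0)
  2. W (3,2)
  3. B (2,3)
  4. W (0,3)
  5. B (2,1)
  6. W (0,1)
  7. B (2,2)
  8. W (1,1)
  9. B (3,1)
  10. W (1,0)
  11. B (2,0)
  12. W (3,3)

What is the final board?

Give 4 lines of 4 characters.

Answer: .W.W
WW..
BBBB
.B..

Derivation:
Move 1: B@(0,0) -> caps B=0 W=0
Move 2: W@(3,2) -> caps B=0 W=0
Move 3: B@(2,3) -> caps B=0 W=0
Move 4: W@(0,3) -> caps B=0 W=0
Move 5: B@(2,1) -> caps B=0 W=0
Move 6: W@(0,1) -> caps B=0 W=0
Move 7: B@(2,2) -> caps B=0 W=0
Move 8: W@(1,1) -> caps B=0 W=0
Move 9: B@(3,1) -> caps B=0 W=0
Move 10: W@(1,0) -> caps B=0 W=1
Move 11: B@(2,0) -> caps B=0 W=1
Move 12: W@(3,3) -> caps B=0 W=1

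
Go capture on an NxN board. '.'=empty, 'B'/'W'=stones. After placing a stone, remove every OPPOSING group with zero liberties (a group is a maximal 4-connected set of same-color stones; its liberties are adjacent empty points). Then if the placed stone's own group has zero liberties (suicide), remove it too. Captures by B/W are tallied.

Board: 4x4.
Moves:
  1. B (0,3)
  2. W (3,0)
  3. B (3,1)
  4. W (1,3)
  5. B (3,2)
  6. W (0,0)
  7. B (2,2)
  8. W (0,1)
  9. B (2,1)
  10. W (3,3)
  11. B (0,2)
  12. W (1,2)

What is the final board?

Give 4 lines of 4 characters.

Move 1: B@(0,3) -> caps B=0 W=0
Move 2: W@(3,0) -> caps B=0 W=0
Move 3: B@(3,1) -> caps B=0 W=0
Move 4: W@(1,3) -> caps B=0 W=0
Move 5: B@(3,2) -> caps B=0 W=0
Move 6: W@(0,0) -> caps B=0 W=0
Move 7: B@(2,2) -> caps B=0 W=0
Move 8: W@(0,1) -> caps B=0 W=0
Move 9: B@(2,1) -> caps B=0 W=0
Move 10: W@(3,3) -> caps B=0 W=0
Move 11: B@(0,2) -> caps B=0 W=0
Move 12: W@(1,2) -> caps B=0 W=2

Answer: WW..
..WW
.BB.
WBBW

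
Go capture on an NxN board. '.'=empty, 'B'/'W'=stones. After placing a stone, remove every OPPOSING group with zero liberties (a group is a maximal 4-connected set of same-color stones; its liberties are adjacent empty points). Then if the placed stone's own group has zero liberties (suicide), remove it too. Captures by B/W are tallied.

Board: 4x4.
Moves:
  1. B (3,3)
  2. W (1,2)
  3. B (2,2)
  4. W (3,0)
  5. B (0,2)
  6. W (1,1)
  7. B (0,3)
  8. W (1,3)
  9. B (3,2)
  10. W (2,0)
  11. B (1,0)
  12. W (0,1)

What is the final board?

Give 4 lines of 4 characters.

Answer: .W..
BWWW
W.B.
W.BB

Derivation:
Move 1: B@(3,3) -> caps B=0 W=0
Move 2: W@(1,2) -> caps B=0 W=0
Move 3: B@(2,2) -> caps B=0 W=0
Move 4: W@(3,0) -> caps B=0 W=0
Move 5: B@(0,2) -> caps B=0 W=0
Move 6: W@(1,1) -> caps B=0 W=0
Move 7: B@(0,3) -> caps B=0 W=0
Move 8: W@(1,3) -> caps B=0 W=0
Move 9: B@(3,2) -> caps B=0 W=0
Move 10: W@(2,0) -> caps B=0 W=0
Move 11: B@(1,0) -> caps B=0 W=0
Move 12: W@(0,1) -> caps B=0 W=2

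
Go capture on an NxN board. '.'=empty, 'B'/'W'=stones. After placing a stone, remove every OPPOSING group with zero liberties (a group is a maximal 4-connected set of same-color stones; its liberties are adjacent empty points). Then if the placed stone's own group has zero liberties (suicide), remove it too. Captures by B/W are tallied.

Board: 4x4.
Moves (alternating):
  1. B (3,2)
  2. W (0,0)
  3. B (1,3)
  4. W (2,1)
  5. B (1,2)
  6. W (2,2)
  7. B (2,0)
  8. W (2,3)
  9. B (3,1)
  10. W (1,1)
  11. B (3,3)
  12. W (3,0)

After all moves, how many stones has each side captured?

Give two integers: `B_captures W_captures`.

Answer: 0 3

Derivation:
Move 1: B@(3,2) -> caps B=0 W=0
Move 2: W@(0,0) -> caps B=0 W=0
Move 3: B@(1,3) -> caps B=0 W=0
Move 4: W@(2,1) -> caps B=0 W=0
Move 5: B@(1,2) -> caps B=0 W=0
Move 6: W@(2,2) -> caps B=0 W=0
Move 7: B@(2,0) -> caps B=0 W=0
Move 8: W@(2,3) -> caps B=0 W=0
Move 9: B@(3,1) -> caps B=0 W=0
Move 10: W@(1,1) -> caps B=0 W=0
Move 11: B@(3,3) -> caps B=0 W=0
Move 12: W@(3,0) -> caps B=0 W=3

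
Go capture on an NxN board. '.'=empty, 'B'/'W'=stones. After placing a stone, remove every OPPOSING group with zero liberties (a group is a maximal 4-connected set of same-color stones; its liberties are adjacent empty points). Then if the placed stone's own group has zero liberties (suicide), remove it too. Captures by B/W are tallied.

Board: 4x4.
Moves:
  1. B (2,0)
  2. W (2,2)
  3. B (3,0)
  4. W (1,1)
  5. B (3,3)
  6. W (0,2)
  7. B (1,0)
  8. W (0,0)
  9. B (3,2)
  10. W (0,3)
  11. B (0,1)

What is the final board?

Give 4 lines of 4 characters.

Answer: .BWW
BW..
B.W.
B.BB

Derivation:
Move 1: B@(2,0) -> caps B=0 W=0
Move 2: W@(2,2) -> caps B=0 W=0
Move 3: B@(3,0) -> caps B=0 W=0
Move 4: W@(1,1) -> caps B=0 W=0
Move 5: B@(3,3) -> caps B=0 W=0
Move 6: W@(0,2) -> caps B=0 W=0
Move 7: B@(1,0) -> caps B=0 W=0
Move 8: W@(0,0) -> caps B=0 W=0
Move 9: B@(3,2) -> caps B=0 W=0
Move 10: W@(0,3) -> caps B=0 W=0
Move 11: B@(0,1) -> caps B=1 W=0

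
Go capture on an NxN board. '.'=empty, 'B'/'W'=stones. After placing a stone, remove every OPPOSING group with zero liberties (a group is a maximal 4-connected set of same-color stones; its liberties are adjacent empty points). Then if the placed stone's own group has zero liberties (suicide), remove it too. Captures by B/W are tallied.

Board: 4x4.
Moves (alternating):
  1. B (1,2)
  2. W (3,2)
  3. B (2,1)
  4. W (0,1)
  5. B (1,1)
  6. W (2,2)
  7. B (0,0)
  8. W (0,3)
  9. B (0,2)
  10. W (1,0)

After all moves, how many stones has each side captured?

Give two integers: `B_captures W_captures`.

Answer: 1 0

Derivation:
Move 1: B@(1,2) -> caps B=0 W=0
Move 2: W@(3,2) -> caps B=0 W=0
Move 3: B@(2,1) -> caps B=0 W=0
Move 4: W@(0,1) -> caps B=0 W=0
Move 5: B@(1,1) -> caps B=0 W=0
Move 6: W@(2,2) -> caps B=0 W=0
Move 7: B@(0,0) -> caps B=0 W=0
Move 8: W@(0,3) -> caps B=0 W=0
Move 9: B@(0,2) -> caps B=1 W=0
Move 10: W@(1,0) -> caps B=1 W=0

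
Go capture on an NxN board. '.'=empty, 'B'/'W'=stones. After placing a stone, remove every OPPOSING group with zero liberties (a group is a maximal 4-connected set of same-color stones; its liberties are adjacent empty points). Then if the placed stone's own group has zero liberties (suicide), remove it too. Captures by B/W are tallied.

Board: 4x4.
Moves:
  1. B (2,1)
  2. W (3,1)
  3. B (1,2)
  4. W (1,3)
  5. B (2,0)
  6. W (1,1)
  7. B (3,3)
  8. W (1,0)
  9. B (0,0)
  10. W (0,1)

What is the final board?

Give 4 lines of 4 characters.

Move 1: B@(2,1) -> caps B=0 W=0
Move 2: W@(3,1) -> caps B=0 W=0
Move 3: B@(1,2) -> caps B=0 W=0
Move 4: W@(1,3) -> caps B=0 W=0
Move 5: B@(2,0) -> caps B=0 W=0
Move 6: W@(1,1) -> caps B=0 W=0
Move 7: B@(3,3) -> caps B=0 W=0
Move 8: W@(1,0) -> caps B=0 W=0
Move 9: B@(0,0) -> caps B=0 W=0
Move 10: W@(0,1) -> caps B=0 W=1

Answer: .W..
WWBW
BB..
.W.B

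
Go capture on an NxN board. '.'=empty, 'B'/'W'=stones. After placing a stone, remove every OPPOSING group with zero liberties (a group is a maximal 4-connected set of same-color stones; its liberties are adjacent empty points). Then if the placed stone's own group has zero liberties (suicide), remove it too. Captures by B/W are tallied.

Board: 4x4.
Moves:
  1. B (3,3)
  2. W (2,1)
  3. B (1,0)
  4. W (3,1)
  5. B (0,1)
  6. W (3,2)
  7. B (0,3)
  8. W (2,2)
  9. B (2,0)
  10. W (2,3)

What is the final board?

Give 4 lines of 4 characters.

Answer: .B.B
B...
BWWW
.WW.

Derivation:
Move 1: B@(3,3) -> caps B=0 W=0
Move 2: W@(2,1) -> caps B=0 W=0
Move 3: B@(1,0) -> caps B=0 W=0
Move 4: W@(3,1) -> caps B=0 W=0
Move 5: B@(0,1) -> caps B=0 W=0
Move 6: W@(3,2) -> caps B=0 W=0
Move 7: B@(0,3) -> caps B=0 W=0
Move 8: W@(2,2) -> caps B=0 W=0
Move 9: B@(2,0) -> caps B=0 W=0
Move 10: W@(2,3) -> caps B=0 W=1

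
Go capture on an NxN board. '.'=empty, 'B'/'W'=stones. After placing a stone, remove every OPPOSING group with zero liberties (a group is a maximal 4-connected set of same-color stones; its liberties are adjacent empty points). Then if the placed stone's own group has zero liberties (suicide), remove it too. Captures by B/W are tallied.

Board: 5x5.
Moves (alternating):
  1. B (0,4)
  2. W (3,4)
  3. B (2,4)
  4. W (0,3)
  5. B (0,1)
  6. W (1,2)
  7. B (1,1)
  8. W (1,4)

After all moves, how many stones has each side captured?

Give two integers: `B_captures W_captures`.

Move 1: B@(0,4) -> caps B=0 W=0
Move 2: W@(3,4) -> caps B=0 W=0
Move 3: B@(2,4) -> caps B=0 W=0
Move 4: W@(0,3) -> caps B=0 W=0
Move 5: B@(0,1) -> caps B=0 W=0
Move 6: W@(1,2) -> caps B=0 W=0
Move 7: B@(1,1) -> caps B=0 W=0
Move 8: W@(1,4) -> caps B=0 W=1

Answer: 0 1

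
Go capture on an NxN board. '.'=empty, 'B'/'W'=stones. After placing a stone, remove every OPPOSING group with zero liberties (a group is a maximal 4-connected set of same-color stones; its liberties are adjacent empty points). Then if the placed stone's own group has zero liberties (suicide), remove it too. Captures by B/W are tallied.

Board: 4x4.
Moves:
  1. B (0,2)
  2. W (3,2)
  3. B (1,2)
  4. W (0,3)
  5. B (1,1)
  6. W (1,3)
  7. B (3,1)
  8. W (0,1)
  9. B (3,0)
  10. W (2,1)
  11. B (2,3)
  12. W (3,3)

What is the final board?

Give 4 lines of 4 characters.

Answer: .WB.
.BB.
.W.B
BBWW

Derivation:
Move 1: B@(0,2) -> caps B=0 W=0
Move 2: W@(3,2) -> caps B=0 W=0
Move 3: B@(1,2) -> caps B=0 W=0
Move 4: W@(0,3) -> caps B=0 W=0
Move 5: B@(1,1) -> caps B=0 W=0
Move 6: W@(1,3) -> caps B=0 W=0
Move 7: B@(3,1) -> caps B=0 W=0
Move 8: W@(0,1) -> caps B=0 W=0
Move 9: B@(3,0) -> caps B=0 W=0
Move 10: W@(2,1) -> caps B=0 W=0
Move 11: B@(2,3) -> caps B=2 W=0
Move 12: W@(3,3) -> caps B=2 W=0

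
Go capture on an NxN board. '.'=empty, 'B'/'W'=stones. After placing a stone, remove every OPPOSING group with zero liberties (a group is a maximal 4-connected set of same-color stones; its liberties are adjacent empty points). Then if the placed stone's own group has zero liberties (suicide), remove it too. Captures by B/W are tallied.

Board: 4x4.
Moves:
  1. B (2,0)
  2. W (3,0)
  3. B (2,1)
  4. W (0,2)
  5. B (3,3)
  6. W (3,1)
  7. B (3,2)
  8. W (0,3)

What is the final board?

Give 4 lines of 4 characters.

Answer: ..WW
....
BB..
..BB

Derivation:
Move 1: B@(2,0) -> caps B=0 W=0
Move 2: W@(3,0) -> caps B=0 W=0
Move 3: B@(2,1) -> caps B=0 W=0
Move 4: W@(0,2) -> caps B=0 W=0
Move 5: B@(3,3) -> caps B=0 W=0
Move 6: W@(3,1) -> caps B=0 W=0
Move 7: B@(3,2) -> caps B=2 W=0
Move 8: W@(0,3) -> caps B=2 W=0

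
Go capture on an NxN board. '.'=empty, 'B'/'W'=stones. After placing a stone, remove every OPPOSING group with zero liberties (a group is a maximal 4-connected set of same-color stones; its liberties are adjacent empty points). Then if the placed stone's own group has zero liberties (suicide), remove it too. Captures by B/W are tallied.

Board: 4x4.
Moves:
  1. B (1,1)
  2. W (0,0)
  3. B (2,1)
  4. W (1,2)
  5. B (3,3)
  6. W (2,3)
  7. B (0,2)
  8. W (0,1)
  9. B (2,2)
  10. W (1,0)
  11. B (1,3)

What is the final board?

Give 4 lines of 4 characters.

Answer: WWB.
WB.B
.BB.
...B

Derivation:
Move 1: B@(1,1) -> caps B=0 W=0
Move 2: W@(0,0) -> caps B=0 W=0
Move 3: B@(2,1) -> caps B=0 W=0
Move 4: W@(1,2) -> caps B=0 W=0
Move 5: B@(3,3) -> caps B=0 W=0
Move 6: W@(2,3) -> caps B=0 W=0
Move 7: B@(0,2) -> caps B=0 W=0
Move 8: W@(0,1) -> caps B=0 W=0
Move 9: B@(2,2) -> caps B=0 W=0
Move 10: W@(1,0) -> caps B=0 W=0
Move 11: B@(1,3) -> caps B=2 W=0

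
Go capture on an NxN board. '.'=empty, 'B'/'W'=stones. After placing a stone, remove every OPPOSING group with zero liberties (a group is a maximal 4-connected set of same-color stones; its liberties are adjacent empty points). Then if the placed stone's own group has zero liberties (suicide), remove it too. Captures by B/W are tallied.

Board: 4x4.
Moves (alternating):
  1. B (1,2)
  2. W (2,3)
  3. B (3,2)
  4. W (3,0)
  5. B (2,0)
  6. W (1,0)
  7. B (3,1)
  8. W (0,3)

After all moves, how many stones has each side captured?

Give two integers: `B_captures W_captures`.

Answer: 1 0

Derivation:
Move 1: B@(1,2) -> caps B=0 W=0
Move 2: W@(2,3) -> caps B=0 W=0
Move 3: B@(3,2) -> caps B=0 W=0
Move 4: W@(3,0) -> caps B=0 W=0
Move 5: B@(2,0) -> caps B=0 W=0
Move 6: W@(1,0) -> caps B=0 W=0
Move 7: B@(3,1) -> caps B=1 W=0
Move 8: W@(0,3) -> caps B=1 W=0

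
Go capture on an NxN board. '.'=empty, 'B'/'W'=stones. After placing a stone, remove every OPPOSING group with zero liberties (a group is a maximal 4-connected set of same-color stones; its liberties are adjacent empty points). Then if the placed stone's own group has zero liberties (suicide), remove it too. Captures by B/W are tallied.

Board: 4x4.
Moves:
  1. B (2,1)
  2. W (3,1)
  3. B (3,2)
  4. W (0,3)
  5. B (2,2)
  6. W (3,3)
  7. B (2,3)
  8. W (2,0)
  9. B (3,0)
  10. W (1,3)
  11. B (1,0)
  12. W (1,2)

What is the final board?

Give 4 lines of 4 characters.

Move 1: B@(2,1) -> caps B=0 W=0
Move 2: W@(3,1) -> caps B=0 W=0
Move 3: B@(3,2) -> caps B=0 W=0
Move 4: W@(0,3) -> caps B=0 W=0
Move 5: B@(2,2) -> caps B=0 W=0
Move 6: W@(3,3) -> caps B=0 W=0
Move 7: B@(2,3) -> caps B=1 W=0
Move 8: W@(2,0) -> caps B=1 W=0
Move 9: B@(3,0) -> caps B=2 W=0
Move 10: W@(1,3) -> caps B=2 W=0
Move 11: B@(1,0) -> caps B=3 W=0
Move 12: W@(1,2) -> caps B=3 W=0

Answer: ...W
B.WW
.BBB
B.B.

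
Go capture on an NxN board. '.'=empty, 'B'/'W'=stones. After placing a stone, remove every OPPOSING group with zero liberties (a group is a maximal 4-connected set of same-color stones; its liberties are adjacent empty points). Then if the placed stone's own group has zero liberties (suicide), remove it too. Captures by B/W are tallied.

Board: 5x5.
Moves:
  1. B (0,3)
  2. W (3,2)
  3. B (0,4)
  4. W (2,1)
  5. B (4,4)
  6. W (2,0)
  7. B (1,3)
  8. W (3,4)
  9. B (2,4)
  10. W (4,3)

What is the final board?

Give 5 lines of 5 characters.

Move 1: B@(0,3) -> caps B=0 W=0
Move 2: W@(3,2) -> caps B=0 W=0
Move 3: B@(0,4) -> caps B=0 W=0
Move 4: W@(2,1) -> caps B=0 W=0
Move 5: B@(4,4) -> caps B=0 W=0
Move 6: W@(2,0) -> caps B=0 W=0
Move 7: B@(1,3) -> caps B=0 W=0
Move 8: W@(3,4) -> caps B=0 W=0
Move 9: B@(2,4) -> caps B=0 W=0
Move 10: W@(4,3) -> caps B=0 W=1

Answer: ...BB
...B.
WW..B
..W.W
...W.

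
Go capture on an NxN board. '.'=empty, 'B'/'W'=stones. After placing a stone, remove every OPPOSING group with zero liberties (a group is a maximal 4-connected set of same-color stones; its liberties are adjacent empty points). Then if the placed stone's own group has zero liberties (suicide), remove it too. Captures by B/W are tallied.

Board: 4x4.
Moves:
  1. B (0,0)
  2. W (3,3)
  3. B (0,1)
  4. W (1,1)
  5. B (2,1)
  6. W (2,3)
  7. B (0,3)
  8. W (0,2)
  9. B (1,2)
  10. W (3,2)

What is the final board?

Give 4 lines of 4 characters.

Answer: BB.B
.WB.
.B.W
..WW

Derivation:
Move 1: B@(0,0) -> caps B=0 W=0
Move 2: W@(3,3) -> caps B=0 W=0
Move 3: B@(0,1) -> caps B=0 W=0
Move 4: W@(1,1) -> caps B=0 W=0
Move 5: B@(2,1) -> caps B=0 W=0
Move 6: W@(2,3) -> caps B=0 W=0
Move 7: B@(0,3) -> caps B=0 W=0
Move 8: W@(0,2) -> caps B=0 W=0
Move 9: B@(1,2) -> caps B=1 W=0
Move 10: W@(3,2) -> caps B=1 W=0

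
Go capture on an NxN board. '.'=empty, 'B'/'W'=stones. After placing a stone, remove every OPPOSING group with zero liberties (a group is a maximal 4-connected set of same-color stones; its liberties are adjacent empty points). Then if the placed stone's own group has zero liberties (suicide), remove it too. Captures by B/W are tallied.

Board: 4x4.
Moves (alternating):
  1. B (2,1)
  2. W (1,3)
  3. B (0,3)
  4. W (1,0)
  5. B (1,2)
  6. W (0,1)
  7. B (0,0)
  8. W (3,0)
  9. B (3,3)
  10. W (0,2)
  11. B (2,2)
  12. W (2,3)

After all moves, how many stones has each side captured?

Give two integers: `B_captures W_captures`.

Move 1: B@(2,1) -> caps B=0 W=0
Move 2: W@(1,3) -> caps B=0 W=0
Move 3: B@(0,3) -> caps B=0 W=0
Move 4: W@(1,0) -> caps B=0 W=0
Move 5: B@(1,2) -> caps B=0 W=0
Move 6: W@(0,1) -> caps B=0 W=0
Move 7: B@(0,0) -> caps B=0 W=0
Move 8: W@(3,0) -> caps B=0 W=0
Move 9: B@(3,3) -> caps B=0 W=0
Move 10: W@(0,2) -> caps B=0 W=1
Move 11: B@(2,2) -> caps B=0 W=1
Move 12: W@(2,3) -> caps B=0 W=1

Answer: 0 1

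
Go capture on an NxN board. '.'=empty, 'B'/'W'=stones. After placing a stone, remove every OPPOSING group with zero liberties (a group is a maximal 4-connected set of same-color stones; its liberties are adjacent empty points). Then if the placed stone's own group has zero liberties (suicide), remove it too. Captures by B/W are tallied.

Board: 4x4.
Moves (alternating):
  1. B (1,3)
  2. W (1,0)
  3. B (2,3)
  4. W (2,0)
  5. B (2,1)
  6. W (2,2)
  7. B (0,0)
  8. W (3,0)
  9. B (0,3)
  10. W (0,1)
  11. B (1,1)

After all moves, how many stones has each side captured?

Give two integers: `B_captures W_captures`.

Answer: 0 1

Derivation:
Move 1: B@(1,3) -> caps B=0 W=0
Move 2: W@(1,0) -> caps B=0 W=0
Move 3: B@(2,3) -> caps B=0 W=0
Move 4: W@(2,0) -> caps B=0 W=0
Move 5: B@(2,1) -> caps B=0 W=0
Move 6: W@(2,2) -> caps B=0 W=0
Move 7: B@(0,0) -> caps B=0 W=0
Move 8: W@(3,0) -> caps B=0 W=0
Move 9: B@(0,3) -> caps B=0 W=0
Move 10: W@(0,1) -> caps B=0 W=1
Move 11: B@(1,1) -> caps B=0 W=1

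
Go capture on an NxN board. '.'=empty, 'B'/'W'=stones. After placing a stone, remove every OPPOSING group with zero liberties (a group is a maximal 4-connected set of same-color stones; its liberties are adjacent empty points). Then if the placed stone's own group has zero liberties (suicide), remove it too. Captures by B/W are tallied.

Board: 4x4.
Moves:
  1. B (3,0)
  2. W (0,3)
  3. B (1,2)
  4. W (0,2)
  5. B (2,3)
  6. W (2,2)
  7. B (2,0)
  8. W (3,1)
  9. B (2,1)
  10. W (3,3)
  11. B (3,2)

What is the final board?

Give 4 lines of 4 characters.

Move 1: B@(3,0) -> caps B=0 W=0
Move 2: W@(0,3) -> caps B=0 W=0
Move 3: B@(1,2) -> caps B=0 W=0
Move 4: W@(0,2) -> caps B=0 W=0
Move 5: B@(2,3) -> caps B=0 W=0
Move 6: W@(2,2) -> caps B=0 W=0
Move 7: B@(2,0) -> caps B=0 W=0
Move 8: W@(3,1) -> caps B=0 W=0
Move 9: B@(2,1) -> caps B=0 W=0
Move 10: W@(3,3) -> caps B=0 W=0
Move 11: B@(3,2) -> caps B=3 W=0

Answer: ..WW
..B.
BB.B
B.B.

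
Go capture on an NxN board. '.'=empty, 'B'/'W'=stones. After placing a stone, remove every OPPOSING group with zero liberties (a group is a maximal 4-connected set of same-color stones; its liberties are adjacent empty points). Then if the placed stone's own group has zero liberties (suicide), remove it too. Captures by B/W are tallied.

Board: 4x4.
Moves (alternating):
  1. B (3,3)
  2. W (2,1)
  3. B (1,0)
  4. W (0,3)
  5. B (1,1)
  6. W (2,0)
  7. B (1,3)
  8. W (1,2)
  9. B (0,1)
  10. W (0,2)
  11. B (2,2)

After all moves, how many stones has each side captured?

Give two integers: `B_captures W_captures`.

Move 1: B@(3,3) -> caps B=0 W=0
Move 2: W@(2,1) -> caps B=0 W=0
Move 3: B@(1,0) -> caps B=0 W=0
Move 4: W@(0,3) -> caps B=0 W=0
Move 5: B@(1,1) -> caps B=0 W=0
Move 6: W@(2,0) -> caps B=0 W=0
Move 7: B@(1,3) -> caps B=0 W=0
Move 8: W@(1,2) -> caps B=0 W=0
Move 9: B@(0,1) -> caps B=0 W=0
Move 10: W@(0,2) -> caps B=0 W=0
Move 11: B@(2,2) -> caps B=3 W=0

Answer: 3 0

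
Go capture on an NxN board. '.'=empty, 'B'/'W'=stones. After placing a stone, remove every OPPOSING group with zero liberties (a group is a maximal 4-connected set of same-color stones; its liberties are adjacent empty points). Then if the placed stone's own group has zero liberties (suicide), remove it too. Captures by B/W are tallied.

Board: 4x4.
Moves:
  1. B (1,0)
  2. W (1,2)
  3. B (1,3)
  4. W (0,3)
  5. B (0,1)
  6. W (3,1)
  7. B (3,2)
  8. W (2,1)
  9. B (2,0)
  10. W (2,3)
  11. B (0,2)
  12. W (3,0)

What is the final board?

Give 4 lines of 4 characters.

Answer: .BBW
B.W.
BW.W
WWB.

Derivation:
Move 1: B@(1,0) -> caps B=0 W=0
Move 2: W@(1,2) -> caps B=0 W=0
Move 3: B@(1,3) -> caps B=0 W=0
Move 4: W@(0,3) -> caps B=0 W=0
Move 5: B@(0,1) -> caps B=0 W=0
Move 6: W@(3,1) -> caps B=0 W=0
Move 7: B@(3,2) -> caps B=0 W=0
Move 8: W@(2,1) -> caps B=0 W=0
Move 9: B@(2,0) -> caps B=0 W=0
Move 10: W@(2,3) -> caps B=0 W=1
Move 11: B@(0,2) -> caps B=0 W=1
Move 12: W@(3,0) -> caps B=0 W=1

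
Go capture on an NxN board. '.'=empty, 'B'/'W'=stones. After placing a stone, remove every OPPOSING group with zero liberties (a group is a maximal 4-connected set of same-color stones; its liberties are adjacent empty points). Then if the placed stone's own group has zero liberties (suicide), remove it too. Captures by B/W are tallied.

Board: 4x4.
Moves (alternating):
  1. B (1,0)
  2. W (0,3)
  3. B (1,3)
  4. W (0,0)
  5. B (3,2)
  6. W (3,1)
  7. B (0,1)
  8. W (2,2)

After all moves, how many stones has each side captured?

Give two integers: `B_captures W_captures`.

Answer: 1 0

Derivation:
Move 1: B@(1,0) -> caps B=0 W=0
Move 2: W@(0,3) -> caps B=0 W=0
Move 3: B@(1,3) -> caps B=0 W=0
Move 4: W@(0,0) -> caps B=0 W=0
Move 5: B@(3,2) -> caps B=0 W=0
Move 6: W@(3,1) -> caps B=0 W=0
Move 7: B@(0,1) -> caps B=1 W=0
Move 8: W@(2,2) -> caps B=1 W=0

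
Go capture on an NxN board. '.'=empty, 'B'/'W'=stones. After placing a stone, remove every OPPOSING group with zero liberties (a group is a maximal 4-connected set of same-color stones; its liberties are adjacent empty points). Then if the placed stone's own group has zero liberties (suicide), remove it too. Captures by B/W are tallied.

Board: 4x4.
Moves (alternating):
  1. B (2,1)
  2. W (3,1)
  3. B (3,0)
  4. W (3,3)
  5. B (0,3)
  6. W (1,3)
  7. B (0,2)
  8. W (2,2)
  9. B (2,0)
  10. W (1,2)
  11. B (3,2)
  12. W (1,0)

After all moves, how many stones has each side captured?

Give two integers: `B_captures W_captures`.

Answer: 1 0

Derivation:
Move 1: B@(2,1) -> caps B=0 W=0
Move 2: W@(3,1) -> caps B=0 W=0
Move 3: B@(3,0) -> caps B=0 W=0
Move 4: W@(3,3) -> caps B=0 W=0
Move 5: B@(0,3) -> caps B=0 W=0
Move 6: W@(1,3) -> caps B=0 W=0
Move 7: B@(0,2) -> caps B=0 W=0
Move 8: W@(2,2) -> caps B=0 W=0
Move 9: B@(2,0) -> caps B=0 W=0
Move 10: W@(1,2) -> caps B=0 W=0
Move 11: B@(3,2) -> caps B=1 W=0
Move 12: W@(1,0) -> caps B=1 W=0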